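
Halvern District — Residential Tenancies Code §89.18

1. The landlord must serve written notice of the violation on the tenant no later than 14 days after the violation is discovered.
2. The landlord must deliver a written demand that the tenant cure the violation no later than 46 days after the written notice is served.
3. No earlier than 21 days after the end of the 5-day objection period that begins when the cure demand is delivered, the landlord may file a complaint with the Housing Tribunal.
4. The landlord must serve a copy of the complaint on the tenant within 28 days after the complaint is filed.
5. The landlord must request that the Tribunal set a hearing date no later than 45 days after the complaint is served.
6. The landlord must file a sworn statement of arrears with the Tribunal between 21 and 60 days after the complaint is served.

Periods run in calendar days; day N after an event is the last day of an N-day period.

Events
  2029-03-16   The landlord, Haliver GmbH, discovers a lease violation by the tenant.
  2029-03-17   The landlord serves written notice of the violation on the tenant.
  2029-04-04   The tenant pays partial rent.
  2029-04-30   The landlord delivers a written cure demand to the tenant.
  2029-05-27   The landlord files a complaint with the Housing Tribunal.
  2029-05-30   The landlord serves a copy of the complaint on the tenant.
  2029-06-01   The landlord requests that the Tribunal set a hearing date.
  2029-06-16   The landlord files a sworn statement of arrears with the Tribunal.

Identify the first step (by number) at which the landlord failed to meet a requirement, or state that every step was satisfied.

Step 6

Step 1 — counting 14 days from 2029-03-16 (when the violation is discovered) gives a deadline of 2029-03-30; completed 2029-03-17, before the deadline.
Step 2 — counting 46 days from 2029-03-17 (when the written notice is served) gives a deadline of 2029-05-02; completed 2029-04-30, before the deadline.
Step 3 — must wait 21 days from 2029-05-05 (end of the 5-day objection period, which began when the cure demand is delivered on 2029-04-30), so not before 2029-05-26; done 2029-05-27, after the minimum wait.
Step 4 — counting 28 days from 2029-05-27 (when the complaint is filed) gives a deadline of 2029-06-24; 2029-05-30 is within that limit.
Step 5 — counting 45 days from 2029-05-30 (when the complaint is served) gives a deadline of 2029-07-14; completed 2029-06-01, before the deadline.
Step 6 — 21 and 60 days from 2029-05-30 (when the complaint is served) are 2029-06-20 and 2029-07-29 respectively; 2029-06-16 is 4 days too early.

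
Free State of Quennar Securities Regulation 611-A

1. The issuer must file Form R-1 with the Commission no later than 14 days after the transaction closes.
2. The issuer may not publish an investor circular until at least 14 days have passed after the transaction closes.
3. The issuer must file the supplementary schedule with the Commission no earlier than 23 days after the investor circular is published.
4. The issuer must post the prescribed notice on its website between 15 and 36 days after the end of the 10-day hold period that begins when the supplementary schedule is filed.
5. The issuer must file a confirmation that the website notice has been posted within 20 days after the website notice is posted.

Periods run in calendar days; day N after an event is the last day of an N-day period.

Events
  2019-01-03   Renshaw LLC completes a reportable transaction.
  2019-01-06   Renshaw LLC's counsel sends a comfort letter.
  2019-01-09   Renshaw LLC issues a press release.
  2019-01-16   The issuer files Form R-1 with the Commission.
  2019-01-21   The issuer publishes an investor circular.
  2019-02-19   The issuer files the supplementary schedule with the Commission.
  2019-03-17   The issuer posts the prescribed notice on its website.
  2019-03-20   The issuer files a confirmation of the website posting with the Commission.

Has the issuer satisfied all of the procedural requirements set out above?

Step 1 — counting 14 days from 2019-01-03 (when the transaction closes) gives a deadline of 2019-01-17; done 2019-01-16 — timely.
Step 2 — must wait 14 days from 2019-01-03 (when the transaction closes), so not before 2019-01-17; done 2019-01-21, after the minimum wait.
Step 3 — must wait 23 days from 2019-01-21 (when the investor circular is published), so not before 2019-02-13; done 2019-02-19 — permitted.
Step 4 — 15 and 36 days from 2019-03-01 (end of the 10-day hold period, which began when the supplementary schedule is filed on 2019-02-19) are 2019-03-16 and 2019-04-06 respectively; 2019-03-17 falls inside that range.
Step 5 — counting 20 days from 2019-03-17 (when the website notice is posted) gives a deadline of 2019-04-06; completed 2019-03-20, before the deadline.

Yes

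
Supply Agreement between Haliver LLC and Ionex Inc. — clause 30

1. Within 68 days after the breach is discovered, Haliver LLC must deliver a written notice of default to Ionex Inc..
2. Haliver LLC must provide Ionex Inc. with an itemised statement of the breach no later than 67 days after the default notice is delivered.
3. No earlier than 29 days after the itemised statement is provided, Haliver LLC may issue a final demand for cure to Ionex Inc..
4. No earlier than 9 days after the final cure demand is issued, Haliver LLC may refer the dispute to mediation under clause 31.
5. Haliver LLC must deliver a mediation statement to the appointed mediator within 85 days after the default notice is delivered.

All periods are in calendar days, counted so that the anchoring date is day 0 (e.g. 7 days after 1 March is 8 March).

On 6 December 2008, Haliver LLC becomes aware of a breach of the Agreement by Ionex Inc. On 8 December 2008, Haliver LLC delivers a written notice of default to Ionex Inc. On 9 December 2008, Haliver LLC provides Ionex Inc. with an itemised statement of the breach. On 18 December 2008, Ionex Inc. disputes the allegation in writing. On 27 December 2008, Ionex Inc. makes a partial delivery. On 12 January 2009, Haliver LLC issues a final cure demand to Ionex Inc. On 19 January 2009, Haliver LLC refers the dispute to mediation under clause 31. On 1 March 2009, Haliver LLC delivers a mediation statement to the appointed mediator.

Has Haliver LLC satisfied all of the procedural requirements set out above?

No

Step 1 — counting 68 days from 6 December 2008 (when the breach is discovered) gives a deadline of 12 February 2009; 8 December 2008 is within that limit.
Step 2 — counting 67 days from 8 December 2008 (when the default notice is delivered) gives a deadline of 13 February 2009; 9 December 2008 is within that limit.
Step 3 — must wait 29 days from 9 December 2008 (when the itemised statement is provided), so not before 7 January 2009; done 12 January 2009 — permitted.
Step 4 — must wait 9 days from 12 January 2009 (when the final cure demand is issued), so not before 21 January 2009; 19 January 2009 is 2 days before the earliest permitted date.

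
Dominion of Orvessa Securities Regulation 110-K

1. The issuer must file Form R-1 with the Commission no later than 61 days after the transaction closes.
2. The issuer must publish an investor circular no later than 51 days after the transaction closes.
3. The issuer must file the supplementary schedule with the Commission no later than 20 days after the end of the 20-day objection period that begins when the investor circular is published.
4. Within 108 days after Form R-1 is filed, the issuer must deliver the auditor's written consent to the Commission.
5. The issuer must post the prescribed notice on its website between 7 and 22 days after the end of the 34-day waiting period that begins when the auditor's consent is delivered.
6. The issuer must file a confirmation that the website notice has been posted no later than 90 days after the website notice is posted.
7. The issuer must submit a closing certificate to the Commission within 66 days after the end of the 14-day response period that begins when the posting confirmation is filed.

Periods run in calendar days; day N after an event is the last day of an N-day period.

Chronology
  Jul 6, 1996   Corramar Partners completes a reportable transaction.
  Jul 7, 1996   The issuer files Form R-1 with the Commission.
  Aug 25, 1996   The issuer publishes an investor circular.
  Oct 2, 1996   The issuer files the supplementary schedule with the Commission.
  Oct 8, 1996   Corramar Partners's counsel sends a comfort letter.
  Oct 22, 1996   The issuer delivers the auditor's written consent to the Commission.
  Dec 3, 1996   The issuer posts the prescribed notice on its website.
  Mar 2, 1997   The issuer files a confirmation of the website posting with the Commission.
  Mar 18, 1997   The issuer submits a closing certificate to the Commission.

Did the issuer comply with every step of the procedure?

Step 1: 61 days after Jul 6, 1996 (when the transaction closes) is Sep 5, 1996; completed Jul 7, 1996, before the deadline.
Step 2: 51 days after Jul 6, 1996 (when the transaction closes) is Aug 26, 1996; Aug 25, 1996 is within that limit.
Step 3: 20 days after Sep 14, 1996 (end of the 20-day objection period, which began when the investor circular is published on Aug 25, 1996) is Oct 4, 1996; Oct 2, 1996 is within that limit.
Step 4: 108 days after Jul 7, 1996 (when Form R-1 is filed) is Oct 23, 1996; done Oct 22, 1996 — timely.
Step 5: the window is 7–22 days after Nov 25, 1996 (end of the 34-day waiting period, which began when the auditor's consent is delivered on Oct 22, 1996), so Dec 2, 1996 through Dec 17, 1996; done Dec 3, 1996, which is between those dates.
Step 6: 90 days after Dec 3, 1996 (when the website notice is posted) is Mar 3, 1997; Mar 2, 1997 is within that limit.
Step 7: 66 days after Mar 16, 1997 (end of the 14-day response period, which began when the posting confirmation is filed on Mar 2, 1997) is May 21, 1997; Mar 18, 1997 is within that limit.

Yes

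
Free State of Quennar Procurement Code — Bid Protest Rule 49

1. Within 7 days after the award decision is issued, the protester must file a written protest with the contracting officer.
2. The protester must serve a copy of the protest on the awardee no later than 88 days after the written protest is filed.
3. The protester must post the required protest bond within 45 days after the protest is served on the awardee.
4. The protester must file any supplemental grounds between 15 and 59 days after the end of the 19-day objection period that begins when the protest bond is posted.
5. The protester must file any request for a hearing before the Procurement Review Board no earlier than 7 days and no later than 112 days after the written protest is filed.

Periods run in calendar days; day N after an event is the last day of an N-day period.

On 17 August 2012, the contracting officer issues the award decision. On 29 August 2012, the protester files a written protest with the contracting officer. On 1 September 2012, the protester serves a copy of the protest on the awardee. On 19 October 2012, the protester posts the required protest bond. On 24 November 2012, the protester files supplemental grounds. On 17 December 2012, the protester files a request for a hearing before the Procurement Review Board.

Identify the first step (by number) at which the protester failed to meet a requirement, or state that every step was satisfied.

Step 1 — counting 7 days from 17 August 2012 (when the award decision is issued) gives a deadline of 24 August 2012; done 29 August 2012 — 5 days late.
That is the first point of non-compliance.

Step 1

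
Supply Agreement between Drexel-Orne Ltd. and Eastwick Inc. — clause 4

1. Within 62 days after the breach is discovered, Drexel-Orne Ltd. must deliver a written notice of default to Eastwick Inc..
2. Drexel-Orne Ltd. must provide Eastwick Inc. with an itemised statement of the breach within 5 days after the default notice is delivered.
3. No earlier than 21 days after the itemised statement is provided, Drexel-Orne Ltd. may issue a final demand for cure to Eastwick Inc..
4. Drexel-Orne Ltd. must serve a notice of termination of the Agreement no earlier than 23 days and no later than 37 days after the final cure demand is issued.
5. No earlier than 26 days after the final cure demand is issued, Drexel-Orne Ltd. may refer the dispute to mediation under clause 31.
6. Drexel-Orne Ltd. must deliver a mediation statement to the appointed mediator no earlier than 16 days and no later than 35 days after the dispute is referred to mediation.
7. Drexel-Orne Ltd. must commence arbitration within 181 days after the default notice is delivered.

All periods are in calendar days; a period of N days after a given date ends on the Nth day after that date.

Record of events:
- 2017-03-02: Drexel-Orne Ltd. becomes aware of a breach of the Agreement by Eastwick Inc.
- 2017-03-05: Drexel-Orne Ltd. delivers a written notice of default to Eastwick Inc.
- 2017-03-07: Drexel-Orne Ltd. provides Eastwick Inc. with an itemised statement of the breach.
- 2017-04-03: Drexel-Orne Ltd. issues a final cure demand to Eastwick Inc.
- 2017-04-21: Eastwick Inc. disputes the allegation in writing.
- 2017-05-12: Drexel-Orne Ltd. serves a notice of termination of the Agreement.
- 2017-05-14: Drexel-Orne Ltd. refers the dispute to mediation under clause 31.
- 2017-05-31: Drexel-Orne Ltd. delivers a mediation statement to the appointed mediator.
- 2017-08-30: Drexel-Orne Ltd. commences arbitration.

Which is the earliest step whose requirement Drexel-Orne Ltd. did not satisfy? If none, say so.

Step 4

Step 1: 62 days after 2017-03-02 (when the breach is discovered) is 2017-05-03; done 2017-03-05 — timely.
Step 2: 5 days after 2017-03-05 (when the default notice is delivered) is 2017-03-10; completed 2017-03-07, before the deadline.
Step 3: the earliest permitted date is 21 days after 2017-03-07 (when the itemised statement is provided), i.e. 2017-03-28; 2017-04-03 is on or after that date.
Step 4: the window is 23–37 days after 2017-04-03 (when the final cure demand is issued), so 2017-04-26 through 2017-05-10; 2017-05-12 is 2 days past the end of the window.
Later steps need not be reached.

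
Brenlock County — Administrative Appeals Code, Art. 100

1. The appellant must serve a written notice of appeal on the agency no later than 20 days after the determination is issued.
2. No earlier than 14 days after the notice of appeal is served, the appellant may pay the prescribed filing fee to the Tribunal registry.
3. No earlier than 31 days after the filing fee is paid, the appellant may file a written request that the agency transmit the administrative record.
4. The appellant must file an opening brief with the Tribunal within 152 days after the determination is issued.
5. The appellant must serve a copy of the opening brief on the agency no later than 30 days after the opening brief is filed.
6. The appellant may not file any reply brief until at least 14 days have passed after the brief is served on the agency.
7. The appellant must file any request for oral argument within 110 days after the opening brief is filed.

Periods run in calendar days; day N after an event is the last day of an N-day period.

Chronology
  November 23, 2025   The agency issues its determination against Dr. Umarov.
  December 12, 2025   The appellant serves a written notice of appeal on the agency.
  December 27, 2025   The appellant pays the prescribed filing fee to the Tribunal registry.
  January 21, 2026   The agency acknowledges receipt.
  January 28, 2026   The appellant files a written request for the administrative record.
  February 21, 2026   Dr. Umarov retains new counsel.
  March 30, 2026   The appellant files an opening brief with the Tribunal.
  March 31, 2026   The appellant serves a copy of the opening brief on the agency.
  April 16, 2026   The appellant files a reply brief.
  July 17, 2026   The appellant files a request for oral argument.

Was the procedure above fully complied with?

Yes

(1) due by November 23, 2025 + 20 days = December 13, 2025; December 12, 2025 is within that limit.
(2) permitted from December 12, 2025 + 14 days = December 26, 2025 onward; done December 27, 2025, after the minimum wait.
(3) permitted from December 27, 2025 + 31 days = January 27, 2026 onward; January 28, 2026 is on or after that date.
(4) due by November 23, 2025 + 152 days = April 24, 2026; done March 30, 2026 — timely.
(5) due by March 30, 2026 + 30 days = April 29, 2026; March 31, 2026 is within that limit.
(6) permitted from March 31, 2026 + 14 days = April 14, 2026 onward; done April 16, 2026, after the minimum wait.
(7) due by March 30, 2026 + 110 days = July 18, 2026; completed July 17, 2026, before the deadline.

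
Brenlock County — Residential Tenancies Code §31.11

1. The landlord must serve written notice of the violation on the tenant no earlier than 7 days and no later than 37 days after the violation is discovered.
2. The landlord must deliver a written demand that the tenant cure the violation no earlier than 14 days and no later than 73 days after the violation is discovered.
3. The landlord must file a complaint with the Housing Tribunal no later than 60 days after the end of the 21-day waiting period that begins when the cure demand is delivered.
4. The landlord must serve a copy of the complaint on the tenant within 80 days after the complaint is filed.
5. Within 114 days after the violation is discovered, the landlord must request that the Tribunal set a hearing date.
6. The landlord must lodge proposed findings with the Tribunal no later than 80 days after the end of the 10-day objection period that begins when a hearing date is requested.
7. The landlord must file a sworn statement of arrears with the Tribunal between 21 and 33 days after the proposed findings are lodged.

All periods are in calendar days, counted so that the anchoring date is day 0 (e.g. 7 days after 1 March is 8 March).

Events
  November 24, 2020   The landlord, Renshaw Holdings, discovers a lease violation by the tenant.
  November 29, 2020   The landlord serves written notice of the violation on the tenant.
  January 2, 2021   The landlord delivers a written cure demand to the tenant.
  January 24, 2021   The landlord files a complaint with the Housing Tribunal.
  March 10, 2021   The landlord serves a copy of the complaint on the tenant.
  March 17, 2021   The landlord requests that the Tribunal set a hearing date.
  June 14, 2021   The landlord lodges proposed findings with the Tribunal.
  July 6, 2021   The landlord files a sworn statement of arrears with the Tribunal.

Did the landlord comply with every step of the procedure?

No

Step 1: the window is 7–37 days after November 24, 2020 (when the violation is discovered), so December 1, 2020 through December 31, 2020; done November 29, 2020 — 2 days before the window opened.
The analysis stops there.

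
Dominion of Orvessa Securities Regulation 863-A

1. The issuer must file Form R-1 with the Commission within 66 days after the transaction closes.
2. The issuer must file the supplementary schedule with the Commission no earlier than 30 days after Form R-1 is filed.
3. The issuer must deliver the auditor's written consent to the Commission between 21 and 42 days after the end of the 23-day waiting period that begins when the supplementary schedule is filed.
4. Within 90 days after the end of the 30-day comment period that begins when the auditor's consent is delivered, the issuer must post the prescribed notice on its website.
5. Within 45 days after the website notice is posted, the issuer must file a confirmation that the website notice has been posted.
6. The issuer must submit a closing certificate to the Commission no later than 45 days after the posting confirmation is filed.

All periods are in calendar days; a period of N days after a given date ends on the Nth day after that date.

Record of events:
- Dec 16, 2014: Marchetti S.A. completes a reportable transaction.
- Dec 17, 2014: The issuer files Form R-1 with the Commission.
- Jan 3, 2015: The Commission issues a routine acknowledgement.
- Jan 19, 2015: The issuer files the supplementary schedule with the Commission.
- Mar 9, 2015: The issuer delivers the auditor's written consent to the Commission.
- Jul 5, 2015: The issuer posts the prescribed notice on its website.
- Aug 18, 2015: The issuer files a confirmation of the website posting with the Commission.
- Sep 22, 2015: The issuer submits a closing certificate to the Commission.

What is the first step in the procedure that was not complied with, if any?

None — every step was satisfied

Step 1: 66 days after Dec 16, 2014 (when the transaction closes) is Feb 20, 2015; done Dec 17, 2014 — timely.
Step 2: the earliest permitted date is 30 days after Dec 17, 2014 (when Form R-1 is filed), i.e. Jan 16, 2015; done Jan 19, 2015 — permitted.
Step 3: the window is 21–42 days after Feb 11, 2015 (end of the 23-day waiting period, which began when the supplementary schedule is filed on Jan 19, 2015), so Mar 4, 2015 through Mar 25, 2015; done Mar 9, 2015, which is between those dates.
Step 4: 90 days after Apr 8, 2015 (end of the 30-day comment period, which began when the auditor's consent is delivered on Mar 9, 2015) is Jul 7, 2015; done Jul 5, 2015 — timely.
Step 5: 45 days after Jul 5, 2015 (when the website notice is posted) is Aug 19, 2015; done Aug 18, 2015 — timely.
Step 6: 45 days after Aug 18, 2015 (when the posting confirmation is filed) is Oct 2, 2015; Sep 22, 2015 is within that limit.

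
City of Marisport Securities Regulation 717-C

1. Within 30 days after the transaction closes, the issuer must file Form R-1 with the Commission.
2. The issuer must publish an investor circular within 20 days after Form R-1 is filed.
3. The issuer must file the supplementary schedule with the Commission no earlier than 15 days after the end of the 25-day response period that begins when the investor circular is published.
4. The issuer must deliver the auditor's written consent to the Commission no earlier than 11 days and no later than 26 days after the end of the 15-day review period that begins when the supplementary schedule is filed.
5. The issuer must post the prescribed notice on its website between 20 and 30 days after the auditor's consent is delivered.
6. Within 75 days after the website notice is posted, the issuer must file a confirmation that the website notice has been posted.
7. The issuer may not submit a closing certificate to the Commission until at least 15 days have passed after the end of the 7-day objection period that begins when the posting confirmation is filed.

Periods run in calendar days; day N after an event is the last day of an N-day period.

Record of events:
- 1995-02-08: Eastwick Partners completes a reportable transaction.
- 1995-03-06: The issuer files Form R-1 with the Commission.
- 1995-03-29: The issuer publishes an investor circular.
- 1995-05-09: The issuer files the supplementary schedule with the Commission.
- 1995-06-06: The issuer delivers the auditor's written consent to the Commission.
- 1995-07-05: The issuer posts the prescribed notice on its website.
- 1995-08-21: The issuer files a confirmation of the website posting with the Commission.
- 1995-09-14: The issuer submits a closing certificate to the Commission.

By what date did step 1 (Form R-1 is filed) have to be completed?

1995-03-10

Step 1 runs from 1995-02-08, when the transaction closes. 30 days after 1995-02-08 is 1995-03-10.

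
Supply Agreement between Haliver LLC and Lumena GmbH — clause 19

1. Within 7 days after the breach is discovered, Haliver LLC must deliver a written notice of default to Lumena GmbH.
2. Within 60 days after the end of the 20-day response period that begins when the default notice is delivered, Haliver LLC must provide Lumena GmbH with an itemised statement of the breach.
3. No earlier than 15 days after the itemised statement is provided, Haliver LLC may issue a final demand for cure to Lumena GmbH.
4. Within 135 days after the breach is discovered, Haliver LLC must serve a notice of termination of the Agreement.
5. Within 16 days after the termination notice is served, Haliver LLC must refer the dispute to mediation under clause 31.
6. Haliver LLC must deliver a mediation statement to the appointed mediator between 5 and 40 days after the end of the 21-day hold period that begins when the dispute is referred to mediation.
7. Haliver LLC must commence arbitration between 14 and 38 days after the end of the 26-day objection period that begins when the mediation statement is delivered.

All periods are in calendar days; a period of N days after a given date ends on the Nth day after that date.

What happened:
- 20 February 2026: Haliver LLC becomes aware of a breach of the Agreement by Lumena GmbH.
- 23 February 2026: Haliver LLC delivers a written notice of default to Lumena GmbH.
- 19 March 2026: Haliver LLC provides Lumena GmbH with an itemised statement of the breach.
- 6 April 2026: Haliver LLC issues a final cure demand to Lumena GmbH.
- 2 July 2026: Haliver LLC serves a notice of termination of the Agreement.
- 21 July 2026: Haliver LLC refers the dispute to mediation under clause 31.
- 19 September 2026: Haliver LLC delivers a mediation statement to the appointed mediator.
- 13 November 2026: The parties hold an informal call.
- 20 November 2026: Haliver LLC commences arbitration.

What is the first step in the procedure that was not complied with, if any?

Step 5

Step 1 — counting 7 days from 20 February 2026 (when the breach is discovered) gives a deadline of 27 February 2026; done 23 February 2026 — timely.
Step 2 — counting 60 days from 15 March 2026 (end of the 20-day response period, which began when the default notice is delivered on 23 February 2026) gives a deadline of 14 May 2026; 19 March 2026 is within that limit.
Step 3 — must wait 15 days from 19 March 2026 (when the itemised statement is provided), so not before 3 April 2026; done 6 April 2026, after the minimum wait.
Step 4 — counting 135 days from 20 February 2026 (when the breach is discovered) gives a deadline of 5 July 2026; done 2 July 2026 — timely.
Step 5 — counting 16 days from 2 July 2026 (when the termination notice is served) gives a deadline of 18 July 2026; not done until 21 July 2026, 3 days after the deadline.
That is the first point of non-compliance.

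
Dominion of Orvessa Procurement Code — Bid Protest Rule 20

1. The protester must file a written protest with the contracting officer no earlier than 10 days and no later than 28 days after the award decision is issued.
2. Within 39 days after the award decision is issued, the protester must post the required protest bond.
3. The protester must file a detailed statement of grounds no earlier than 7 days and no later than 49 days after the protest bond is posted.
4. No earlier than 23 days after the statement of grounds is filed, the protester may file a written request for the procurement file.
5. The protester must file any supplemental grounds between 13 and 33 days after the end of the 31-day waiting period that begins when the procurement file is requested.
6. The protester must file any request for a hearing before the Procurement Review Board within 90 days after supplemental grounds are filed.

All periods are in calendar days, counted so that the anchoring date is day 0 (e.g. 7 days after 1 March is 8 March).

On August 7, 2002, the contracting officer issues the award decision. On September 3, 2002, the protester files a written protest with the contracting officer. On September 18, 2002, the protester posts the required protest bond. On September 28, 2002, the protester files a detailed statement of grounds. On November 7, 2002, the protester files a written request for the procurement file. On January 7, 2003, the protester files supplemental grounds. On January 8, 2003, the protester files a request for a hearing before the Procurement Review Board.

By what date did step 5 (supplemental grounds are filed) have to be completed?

January 10, 2003

The procurement file is requested on November 7, 2002; the 31-day waiting period therefore ends December 8, 2002, and step 5 runs from that date. The window is 13–33 days after December 8, 2002; it closes on January 10, 2003.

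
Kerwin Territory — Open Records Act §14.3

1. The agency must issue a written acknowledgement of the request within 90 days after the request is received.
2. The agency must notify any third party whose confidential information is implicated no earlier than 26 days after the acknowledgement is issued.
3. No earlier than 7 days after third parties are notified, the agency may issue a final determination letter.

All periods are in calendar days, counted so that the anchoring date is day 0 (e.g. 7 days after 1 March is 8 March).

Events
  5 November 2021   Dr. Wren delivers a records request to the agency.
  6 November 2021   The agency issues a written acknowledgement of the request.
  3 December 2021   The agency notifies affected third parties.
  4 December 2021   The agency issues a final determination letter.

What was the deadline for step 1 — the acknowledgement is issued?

Step 1 runs from 5 November 2021, when the request is received. 90 days after 5 November 2021 is 3 February 2022.

3 February 2022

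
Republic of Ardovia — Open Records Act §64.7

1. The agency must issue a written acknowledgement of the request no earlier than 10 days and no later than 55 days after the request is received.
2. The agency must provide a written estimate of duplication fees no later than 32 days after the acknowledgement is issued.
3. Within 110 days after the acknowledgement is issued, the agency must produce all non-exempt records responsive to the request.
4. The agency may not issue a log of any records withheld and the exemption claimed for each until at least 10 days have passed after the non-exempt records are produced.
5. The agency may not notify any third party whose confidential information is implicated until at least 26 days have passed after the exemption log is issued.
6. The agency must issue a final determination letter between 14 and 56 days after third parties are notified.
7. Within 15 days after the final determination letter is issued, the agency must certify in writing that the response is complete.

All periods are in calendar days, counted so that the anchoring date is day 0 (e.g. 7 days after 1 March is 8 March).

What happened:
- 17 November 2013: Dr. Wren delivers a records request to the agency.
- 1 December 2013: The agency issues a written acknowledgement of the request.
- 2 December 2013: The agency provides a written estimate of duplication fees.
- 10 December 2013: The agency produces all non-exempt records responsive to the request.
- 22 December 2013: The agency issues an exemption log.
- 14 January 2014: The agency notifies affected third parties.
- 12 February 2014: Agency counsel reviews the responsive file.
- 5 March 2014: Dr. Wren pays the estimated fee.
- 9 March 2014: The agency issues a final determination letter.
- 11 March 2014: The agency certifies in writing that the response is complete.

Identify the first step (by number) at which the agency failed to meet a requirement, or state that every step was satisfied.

Step 5

Step 1: the window is 10–55 days after 17 November 2013 (when the request is received), so 27 November 2013 through 11 January 2014; done 1 December 2013 — within the window.
Step 2: 32 days after 1 December 2013 (when the acknowledgement is issued) is 2 January 2014; done 2 December 2013 — timely.
Step 3: 110 days after 1 December 2013 (when the acknowledgement is issued) is 21 March 2014; completed 10 December 2013, before the deadline.
Step 4: the earliest permitted date is 10 days after 10 December 2013 (when the non-exempt records are produced), i.e. 20 December 2013; done 22 December 2013, after the minimum wait.
Step 5: the earliest permitted date is 26 days after 22 December 2013 (when the exemption log is issued), i.e. 17 January 2014; done 14 January 2014 — 3 days too early.
That is the first point of non-compliance.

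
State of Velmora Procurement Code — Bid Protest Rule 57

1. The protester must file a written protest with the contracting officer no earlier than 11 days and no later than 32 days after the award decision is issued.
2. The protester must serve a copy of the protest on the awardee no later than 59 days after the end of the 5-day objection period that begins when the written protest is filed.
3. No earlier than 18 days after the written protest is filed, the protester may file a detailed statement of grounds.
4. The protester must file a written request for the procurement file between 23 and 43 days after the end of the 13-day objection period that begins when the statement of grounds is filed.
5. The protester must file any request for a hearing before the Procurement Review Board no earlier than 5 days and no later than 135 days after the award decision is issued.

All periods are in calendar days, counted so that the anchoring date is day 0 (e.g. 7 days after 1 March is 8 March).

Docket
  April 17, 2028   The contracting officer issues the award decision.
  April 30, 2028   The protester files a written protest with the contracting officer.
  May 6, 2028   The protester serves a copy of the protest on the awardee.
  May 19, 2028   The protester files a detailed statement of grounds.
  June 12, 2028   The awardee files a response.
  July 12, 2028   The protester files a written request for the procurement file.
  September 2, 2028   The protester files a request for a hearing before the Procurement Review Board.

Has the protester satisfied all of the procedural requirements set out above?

No

(1) the permitted window runs from April 17, 2028 + 11 = April 28, 2028 to April 17, 2028 + 32 = May 19, 2028; done April 30, 2028 — within the window.
(2) due by May 5, 2028 + 59 days = July 3, 2028; completed May 6, 2028, before the deadline.
(3) permitted from April 30, 2028 + 18 days = May 18, 2028 onward; done May 19, 2028 — permitted.
(4) the permitted window runs from June 1, 2028 + 23 = June 24, 2028 to June 1, 2028 + 43 = July 14, 2028; done July 12, 2028, which is between those dates.
(5) the permitted window runs from April 17, 2028 + 5 = April 22, 2028 to April 17, 2028 + 135 = August 30, 2028; done September 2, 2028 — 3 days after the window closed.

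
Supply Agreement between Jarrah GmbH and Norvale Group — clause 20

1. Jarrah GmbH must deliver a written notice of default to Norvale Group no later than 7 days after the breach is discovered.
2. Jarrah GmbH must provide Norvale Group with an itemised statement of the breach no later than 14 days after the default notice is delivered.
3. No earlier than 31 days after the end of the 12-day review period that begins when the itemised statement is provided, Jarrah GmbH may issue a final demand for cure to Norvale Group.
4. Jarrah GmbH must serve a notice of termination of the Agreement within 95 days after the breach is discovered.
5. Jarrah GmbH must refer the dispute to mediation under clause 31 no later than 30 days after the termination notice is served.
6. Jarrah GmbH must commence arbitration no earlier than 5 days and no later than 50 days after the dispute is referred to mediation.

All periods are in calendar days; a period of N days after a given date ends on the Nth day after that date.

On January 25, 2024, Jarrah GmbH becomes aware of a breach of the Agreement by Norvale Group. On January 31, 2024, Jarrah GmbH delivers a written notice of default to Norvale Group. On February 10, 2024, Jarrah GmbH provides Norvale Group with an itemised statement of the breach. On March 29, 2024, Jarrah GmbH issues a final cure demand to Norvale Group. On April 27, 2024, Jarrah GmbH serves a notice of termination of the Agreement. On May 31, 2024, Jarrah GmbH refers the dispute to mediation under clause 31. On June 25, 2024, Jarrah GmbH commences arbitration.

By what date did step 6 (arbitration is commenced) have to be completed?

Step 6 runs from May 31, 2024, when the dispute is referred to mediation. The window is 5–50 days after May 31, 2024; it closes on July 20, 2024.

July 20, 2024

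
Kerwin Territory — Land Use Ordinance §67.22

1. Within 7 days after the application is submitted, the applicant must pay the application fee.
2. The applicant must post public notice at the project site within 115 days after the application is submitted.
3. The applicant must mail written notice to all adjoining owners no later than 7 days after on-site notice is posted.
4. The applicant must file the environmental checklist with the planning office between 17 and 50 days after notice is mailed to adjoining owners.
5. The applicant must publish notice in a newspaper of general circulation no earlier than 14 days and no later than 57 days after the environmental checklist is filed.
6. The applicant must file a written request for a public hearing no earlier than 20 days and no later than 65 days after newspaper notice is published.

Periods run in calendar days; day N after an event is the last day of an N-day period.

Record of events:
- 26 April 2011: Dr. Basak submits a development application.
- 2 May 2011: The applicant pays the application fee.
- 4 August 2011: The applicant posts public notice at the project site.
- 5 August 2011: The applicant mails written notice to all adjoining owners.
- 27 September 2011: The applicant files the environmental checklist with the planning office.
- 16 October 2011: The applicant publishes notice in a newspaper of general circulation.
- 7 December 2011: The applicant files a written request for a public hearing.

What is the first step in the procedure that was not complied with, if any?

(1) due by 26 April 2011 + 7 days = 3 May 2011; done 2 May 2011 — timely.
(2) due by 26 April 2011 + 115 days = 19 August 2011; completed 4 August 2011, before the deadline.
(3) due by 4 August 2011 + 7 days = 11 August 2011; done 5 August 2011 — timely.
(4) the permitted window runs from 5 August 2011 + 17 = 22 August 2011 to 5 August 2011 + 50 = 24 September 2011; 27 September 2011 is 3 days past the end of the window.
That is the first point of non-compliance.

Step 4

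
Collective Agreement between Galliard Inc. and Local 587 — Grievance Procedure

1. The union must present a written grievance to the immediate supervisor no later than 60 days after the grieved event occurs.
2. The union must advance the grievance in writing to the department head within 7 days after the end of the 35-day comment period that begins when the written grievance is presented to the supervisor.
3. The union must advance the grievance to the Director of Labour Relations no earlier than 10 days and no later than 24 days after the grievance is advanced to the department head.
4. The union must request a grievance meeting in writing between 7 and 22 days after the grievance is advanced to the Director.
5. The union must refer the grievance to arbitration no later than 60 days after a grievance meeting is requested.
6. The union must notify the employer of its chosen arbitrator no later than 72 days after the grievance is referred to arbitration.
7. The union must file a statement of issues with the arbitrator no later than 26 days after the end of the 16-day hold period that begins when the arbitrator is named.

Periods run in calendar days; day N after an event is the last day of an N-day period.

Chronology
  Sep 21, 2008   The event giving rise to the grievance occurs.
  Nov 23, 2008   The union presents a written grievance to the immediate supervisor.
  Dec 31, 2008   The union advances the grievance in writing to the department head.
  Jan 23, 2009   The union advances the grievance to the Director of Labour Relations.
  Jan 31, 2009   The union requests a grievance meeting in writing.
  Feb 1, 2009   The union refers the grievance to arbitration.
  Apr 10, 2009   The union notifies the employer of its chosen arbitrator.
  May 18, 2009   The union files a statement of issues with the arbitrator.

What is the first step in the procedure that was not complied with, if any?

Step 1

Step 1 — counting 60 days from Sep 21, 2008 (when the grieved event occurs) gives a deadline of Nov 20, 2008; not done until Nov 23, 2008, 3 days after the deadline.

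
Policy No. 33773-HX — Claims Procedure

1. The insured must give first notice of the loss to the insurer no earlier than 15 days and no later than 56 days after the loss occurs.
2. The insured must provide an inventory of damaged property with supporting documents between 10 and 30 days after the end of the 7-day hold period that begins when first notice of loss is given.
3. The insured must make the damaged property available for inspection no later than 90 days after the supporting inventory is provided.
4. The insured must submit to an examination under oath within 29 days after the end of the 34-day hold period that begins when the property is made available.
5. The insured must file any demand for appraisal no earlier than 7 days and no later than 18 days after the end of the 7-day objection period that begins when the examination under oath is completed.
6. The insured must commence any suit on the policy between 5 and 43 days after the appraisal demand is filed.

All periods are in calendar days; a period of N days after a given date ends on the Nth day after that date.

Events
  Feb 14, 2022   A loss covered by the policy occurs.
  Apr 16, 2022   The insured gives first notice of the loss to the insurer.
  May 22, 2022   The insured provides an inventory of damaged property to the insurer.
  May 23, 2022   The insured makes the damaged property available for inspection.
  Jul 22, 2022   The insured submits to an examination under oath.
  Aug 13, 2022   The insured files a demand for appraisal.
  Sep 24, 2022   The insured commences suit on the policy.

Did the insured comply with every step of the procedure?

No

(1) the permitted window runs from Feb 14, 2022 + 15 = Mar 1, 2022 to Feb 14, 2022 + 56 = Apr 11, 2022; Apr 16, 2022 is 5 days past the end of the window.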